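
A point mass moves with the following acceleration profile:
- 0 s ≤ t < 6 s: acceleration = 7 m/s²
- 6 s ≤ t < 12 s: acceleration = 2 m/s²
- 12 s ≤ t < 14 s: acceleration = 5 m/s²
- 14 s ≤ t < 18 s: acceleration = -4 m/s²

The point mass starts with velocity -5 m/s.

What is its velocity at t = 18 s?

Δv equals the area under the a-t graph; then v = v₀ + Δv.
0–6 s: 7 × 6 = 42 m/s
6–12 s: 2 × 6 = 12 m/s
12–14 s: 5 × 2 = 10 m/s
14–18 s: -4 × 4 = -16 m/s
Δv = 48 m/s, so v(18) = -5 + (48) = 43 m/s.

43 m/s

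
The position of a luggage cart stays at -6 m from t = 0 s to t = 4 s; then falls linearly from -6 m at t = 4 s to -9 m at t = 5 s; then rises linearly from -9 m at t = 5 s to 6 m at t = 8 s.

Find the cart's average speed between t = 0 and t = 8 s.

Average speed = (total path length)/(elapsed time); on a piecewise-linear x-t graph the path length is Σ|Δx|.
0–4 s: |Δx| = |-6 − -6| = 0 m
4–5 s: |Δx| = |-9 − -6| = 3 m
5–8 s: |Δx| = |6 − -9| = 15 m
Total path = 18 m; average speed = 18/8 = 2.25 m/s.

2.25 m/s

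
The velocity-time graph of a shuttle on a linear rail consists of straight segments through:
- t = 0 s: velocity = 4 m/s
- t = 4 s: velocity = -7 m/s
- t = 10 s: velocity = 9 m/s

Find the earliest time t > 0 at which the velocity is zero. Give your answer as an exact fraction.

v changes sign on 0–4 s (from 4 to -7); the graph is linear there, so v = 0 at t = 0 + (-4)·(4 − 0)/(-7 − 4) = 16/11 s.

t = 16/11 s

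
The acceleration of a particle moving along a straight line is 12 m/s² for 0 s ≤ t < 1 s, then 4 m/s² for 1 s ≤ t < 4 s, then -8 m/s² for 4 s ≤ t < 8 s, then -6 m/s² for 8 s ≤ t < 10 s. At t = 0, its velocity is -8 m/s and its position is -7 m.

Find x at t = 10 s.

-23 m

On each constant-a segment, Δv = aΔt and Δx = v₀Δt + ½aΔt²; chain segment to segment.
0–1 s: v starts -8 m/s; Δx = -8·1 + ½·12·1² = -2 m; v ends 4 m/s.
1–4 s: v starts 4 m/s; Δx = 4·3 + ½·4·3² = 30 m; v ends 16 m/s.
4–8 s: v starts 16 m/s; Δx = 16·4 + ½·-8·4² = 0 m; v ends -16 m/s.
8–10 s: v starts -16 m/s; Δx = -16·2 + ½·-6·2² = -44 m; v ends -28 m/s.
x(10) = -7 + Σ Δx = -23 m.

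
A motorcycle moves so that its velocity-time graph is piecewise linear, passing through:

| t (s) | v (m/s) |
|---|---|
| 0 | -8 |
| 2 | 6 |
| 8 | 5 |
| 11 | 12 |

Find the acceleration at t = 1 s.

7 m/s²

Acceleration is the slope of the v-t graph on 0–2 s: (6 − -8)/(2 − 0) = 7 m/s².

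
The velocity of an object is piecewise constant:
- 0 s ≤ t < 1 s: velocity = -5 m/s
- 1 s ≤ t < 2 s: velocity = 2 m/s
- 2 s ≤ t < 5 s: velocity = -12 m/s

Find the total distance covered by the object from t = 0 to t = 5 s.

43 m

Distance (not displacement) is the total path length: add the absolute areas under v-t.
0–1 s: |-5| × 1 = 5 m
1–2 s: |2| × 1 = 2 m
2–5 s: |-12| × 3 = 36 m
Total distance = 43 m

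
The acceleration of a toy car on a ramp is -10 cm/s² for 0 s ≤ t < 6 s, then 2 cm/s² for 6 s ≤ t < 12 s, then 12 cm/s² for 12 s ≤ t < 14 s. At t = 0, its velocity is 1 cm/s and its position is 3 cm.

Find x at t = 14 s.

On each constant-a segment, Δv = aΔt and Δx = v₀Δt + ½aΔt²; chain segment to segment.
0–6 s: v starts 1 cm/s; Δx = 1·6 + ½·-10·6² = -174 cm; v ends -59 cm/s.
6–12 s: v starts -59 cm/s; Δx = -59·6 + ½·2·6² = -318 cm; v ends -47 cm/s.
12–14 s: v starts -47 cm/s; Δx = -47·2 + ½·12·2² = -70 cm; v ends -23 cm/s.
x(14) = 3 + Σ Δx = -559 cm.

-559 cm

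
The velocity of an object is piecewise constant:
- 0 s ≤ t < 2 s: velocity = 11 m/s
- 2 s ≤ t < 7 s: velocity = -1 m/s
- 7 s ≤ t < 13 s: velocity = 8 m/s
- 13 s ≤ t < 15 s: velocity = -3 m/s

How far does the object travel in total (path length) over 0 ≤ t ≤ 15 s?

Total distance travelled is ∫|v| dt — sum the magnitudes of each area piece.
0–2 s: |11| × 2 = 22 m
2–7 s: |-1| × 5 = 5 m
7–13 s: |8| × 6 = 48 m
13–15 s: |-3| × 2 = 6 m
Total distance = 81 m

81 m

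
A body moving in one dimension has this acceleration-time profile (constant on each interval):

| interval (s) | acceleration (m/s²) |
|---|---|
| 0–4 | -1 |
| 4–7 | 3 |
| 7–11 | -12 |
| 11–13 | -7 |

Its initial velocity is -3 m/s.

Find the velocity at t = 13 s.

-60 m/s

Δv equals the area under the a-t graph; then v = v₀ + Δv.
0–4 s: -1 × 4 = -4 m/s
4–7 s: 3 × 3 = 9 m/s
7–11 s: -12 × 4 = -48 m/s
11–13 s: -7 × 2 = -14 m/s
Δv = -57 m/s, so v(13) = -3 + (-57) = -60 m/s.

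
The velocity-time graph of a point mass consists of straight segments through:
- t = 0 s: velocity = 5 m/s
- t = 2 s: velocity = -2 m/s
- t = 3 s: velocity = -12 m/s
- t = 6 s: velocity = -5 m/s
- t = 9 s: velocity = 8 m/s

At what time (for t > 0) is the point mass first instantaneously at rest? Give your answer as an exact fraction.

t = 10/7 s

v changes sign on 0–2 s (from 5 to -2); the graph is linear there, so v = 0 at t = 0 + (-5)·(2 − 0)/(-2 − 5) = 10/7 s.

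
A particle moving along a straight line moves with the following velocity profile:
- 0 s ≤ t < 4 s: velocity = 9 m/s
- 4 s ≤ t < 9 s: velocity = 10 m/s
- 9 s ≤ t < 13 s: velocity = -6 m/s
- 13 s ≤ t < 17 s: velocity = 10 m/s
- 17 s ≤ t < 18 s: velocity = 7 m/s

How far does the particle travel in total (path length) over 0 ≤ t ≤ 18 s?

157 m

Total distance travelled is ∫|v| dt — sum the magnitudes of each area piece.
0–4 s: |9| × 4 = 36 m
4–9 s: |10| × 5 = 50 m
9–13 s: |-6| × 4 = 24 m
13–17 s: |10| × 4 = 40 m
17–18 s: |7| × 1 = 7 m
Total distance = 157 m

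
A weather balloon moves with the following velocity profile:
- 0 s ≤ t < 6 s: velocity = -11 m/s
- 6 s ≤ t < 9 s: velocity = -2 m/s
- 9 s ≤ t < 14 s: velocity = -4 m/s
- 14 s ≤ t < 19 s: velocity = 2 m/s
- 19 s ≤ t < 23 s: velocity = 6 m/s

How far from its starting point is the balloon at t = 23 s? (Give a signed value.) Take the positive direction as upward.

Net displacement equals the area under the velocity-time graph (areas below the axis count negative).
0–6 s: -11 × 6 = -66 m
6–9 s: -2 × 3 = -6 m
9–14 s: -4 × 5 = -20 m
14–19 s: 2 × 5 = 10 m
19–23 s: 6 × 4 = 24 m
Net displacement = -58 m

-58 m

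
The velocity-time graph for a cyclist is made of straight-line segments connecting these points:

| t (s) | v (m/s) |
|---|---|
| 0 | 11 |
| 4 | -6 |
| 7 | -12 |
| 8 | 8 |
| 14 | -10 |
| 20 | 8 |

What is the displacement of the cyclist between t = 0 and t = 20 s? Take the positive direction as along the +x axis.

Displacement is the signed area under the v-t curve.
0–4 s: ½(11 + -6)(4) = 10 m
4–7 s: ½(-6 + -12)(3) = -27 m
7–8 s: ½(-12 + 8)(1) = -2 m
8–14 s: ½(8 + -10)(6) = -6 m
14–20 s: ½(-10 + 8)(6) = -6 m
Net displacement = -31 m

-31 m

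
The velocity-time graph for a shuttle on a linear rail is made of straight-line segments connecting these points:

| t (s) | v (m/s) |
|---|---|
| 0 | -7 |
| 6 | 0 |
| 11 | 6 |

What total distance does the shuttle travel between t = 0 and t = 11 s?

36 m

Distance (not displacement) is the total path length: add the absolute areas under v-t.
0–6 s: |½(-7 + 0)(6)| = 21 m
6–11 s: |½(0 + 6)(5)| = 15 m
Total distance = 36 m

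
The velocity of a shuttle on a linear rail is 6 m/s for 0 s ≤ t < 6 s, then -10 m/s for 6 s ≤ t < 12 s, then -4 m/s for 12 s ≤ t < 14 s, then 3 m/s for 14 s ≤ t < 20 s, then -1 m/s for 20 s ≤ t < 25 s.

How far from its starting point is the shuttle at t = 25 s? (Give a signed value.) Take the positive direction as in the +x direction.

-19 m

Net displacement equals the area under the velocity-time graph (areas below the axis count negative).
0–6 s: 6 × 6 = 36 m
6–12 s: -10 × 6 = -60 m
12–14 s: -4 × 2 = -8 m
14–20 s: 3 × 6 = 18 m
20–25 s: -1 × 5 = -5 m
Net displacement = -19 m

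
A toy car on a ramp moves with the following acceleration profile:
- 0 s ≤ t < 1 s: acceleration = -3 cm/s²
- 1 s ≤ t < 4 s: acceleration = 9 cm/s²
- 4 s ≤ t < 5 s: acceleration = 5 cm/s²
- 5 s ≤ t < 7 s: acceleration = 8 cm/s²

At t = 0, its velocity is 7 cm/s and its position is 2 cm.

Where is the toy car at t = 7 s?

On each constant-a segment, Δv = aΔt and Δx = v₀Δt + ½aΔt²; chain segment to segment.
0–1 s: v starts 7 cm/s; Δx = 7·1 + ½·-3·1² = 5.5 cm; v ends 4 cm/s.
1–4 s: v starts 4 cm/s; Δx = 4·3 + ½·9·3² = 52.5 cm; v ends 31 cm/s.
4–5 s: v starts 31 cm/s; Δx = 31·1 + ½·5·1² = 33.5 cm; v ends 36 cm/s.
5–7 s: v starts 36 cm/s; Δx = 36·2 + ½·8·2² = 88 cm; v ends 52 cm/s.
x(7) = 2 + Σ Δx = 181.5 cm.

181.5 cm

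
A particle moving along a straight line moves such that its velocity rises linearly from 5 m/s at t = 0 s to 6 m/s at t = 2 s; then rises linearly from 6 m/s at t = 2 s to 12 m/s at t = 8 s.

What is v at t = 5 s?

On 2–8 s the graph is linear from 6 to 12 m/s: v(5) = 6 + (12 − 6)·(5 − 2)/(8 − 2) = 9 m/s.

9 m/s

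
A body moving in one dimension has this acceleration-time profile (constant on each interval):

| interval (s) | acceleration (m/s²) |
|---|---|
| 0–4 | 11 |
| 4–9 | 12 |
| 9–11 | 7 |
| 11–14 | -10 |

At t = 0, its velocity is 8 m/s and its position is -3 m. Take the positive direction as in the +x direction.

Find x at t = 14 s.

1098 m

On each constant-a segment, Δv = aΔt and Δx = v₀Δt + ½aΔt²; chain segment to segment.
0–4 s: v starts 8 m/s; Δx = 8·4 + ½·11·4² = 120 m; v ends 52 m/s.
4–9 s: v starts 52 m/s; Δx = 52·5 + ½·12·5² = 410 m; v ends 112 m/s.
9–11 s: v starts 112 m/s; Δx = 112·2 + ½·7·2² = 238 m; v ends 126 m/s.
11–14 s: v starts 126 m/s; Δx = 126·3 + ½·-10·3² = 333 m; v ends 96 m/s.
x(14) = -3 + Σ Δx = 1098 m.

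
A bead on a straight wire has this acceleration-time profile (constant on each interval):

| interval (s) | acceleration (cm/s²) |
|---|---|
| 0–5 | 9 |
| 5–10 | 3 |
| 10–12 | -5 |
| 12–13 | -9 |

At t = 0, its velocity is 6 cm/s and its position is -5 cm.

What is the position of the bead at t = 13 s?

603.5 cm

On each constant-a segment, Δv = aΔt and Δx = v₀Δt + ½aΔt²; chain segment to segment.
0–5 s: v starts 6 cm/s; Δx = 6·5 + ½·9·5² = 142.5 cm; v ends 51 cm/s.
5–10 s: v starts 51 cm/s; Δx = 51·5 + ½·3·5² = 292.5 cm; v ends 66 cm/s.
10–12 s: v starts 66 cm/s; Δx = 66·2 + ½·-5·2² = 122 cm; v ends 56 cm/s.
12–13 s: v starts 56 cm/s; Δx = 56·1 + ½·-9·1² = 51.5 cm; v ends 47 cm/s.
x(13) = -5 + Σ Δx = 603.5 cm.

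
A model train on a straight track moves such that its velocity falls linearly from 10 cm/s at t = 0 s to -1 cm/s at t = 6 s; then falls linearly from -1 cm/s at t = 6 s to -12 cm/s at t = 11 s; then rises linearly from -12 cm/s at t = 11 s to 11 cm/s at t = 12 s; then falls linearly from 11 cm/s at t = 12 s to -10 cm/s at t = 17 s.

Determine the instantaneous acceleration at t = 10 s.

-2.2 cm/s²

Acceleration is the slope of the v-t graph on 6–11 s: (-12 − -1)/(11 − 6) = -2.2 cm/s².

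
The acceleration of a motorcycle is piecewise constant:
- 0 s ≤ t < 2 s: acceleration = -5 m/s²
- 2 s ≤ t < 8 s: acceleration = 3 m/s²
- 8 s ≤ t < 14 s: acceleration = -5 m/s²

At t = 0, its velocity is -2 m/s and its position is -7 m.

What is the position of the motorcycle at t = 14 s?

-93 m

On each constant-a segment, Δv = aΔt and Δx = v₀Δt + ½aΔt²; chain segment to segment.
0–2 s: v starts -2 m/s; Δx = -2·2 + ½·-5·2² = -14 m; v ends -12 m/s.
2–8 s: v starts -12 m/s; Δx = -12·6 + ½·3·6² = -18 m; v ends 6 m/s.
8–14 s: v starts 6 m/s; Δx = 6·6 + ½·-5·6² = -54 m; v ends -24 m/s.
x(14) = -7 + Σ Δx = -93 m.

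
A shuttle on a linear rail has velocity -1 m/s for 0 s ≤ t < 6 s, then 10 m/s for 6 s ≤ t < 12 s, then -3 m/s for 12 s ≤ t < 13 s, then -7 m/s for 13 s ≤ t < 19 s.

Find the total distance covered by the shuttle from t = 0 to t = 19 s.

111 m

Total distance travelled is ∫|v| dt — sum the magnitudes of each area piece.
0–6 s: |-1| × 6 = 6 m
6–12 s: |10| × 6 = 60 m
12–13 s: |-3| × 1 = 3 m
13–19 s: |-7| × 6 = 42 m
Total distance = 111 m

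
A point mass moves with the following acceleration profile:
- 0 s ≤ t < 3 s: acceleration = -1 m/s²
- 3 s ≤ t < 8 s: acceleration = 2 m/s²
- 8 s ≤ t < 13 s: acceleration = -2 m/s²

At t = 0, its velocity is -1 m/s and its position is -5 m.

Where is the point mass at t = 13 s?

-2.5 m

On each constant-a segment, Δv = aΔt and Δx = v₀Δt + ½aΔt²; chain segment to segment.
0–3 s: v starts -1 m/s; Δx = -1·3 + ½·-1·3² = -7.5 m; v ends -4 m/s.
3–8 s: v starts -4 m/s; Δx = -4·5 + ½·2·5² = 5 m; v ends 6 m/s.
8–13 s: v starts 6 m/s; Δx = 6·5 + ½·-2·5² = 5 m; v ends -4 m/s.
x(13) = -5 + Σ Δx = -2.5 m.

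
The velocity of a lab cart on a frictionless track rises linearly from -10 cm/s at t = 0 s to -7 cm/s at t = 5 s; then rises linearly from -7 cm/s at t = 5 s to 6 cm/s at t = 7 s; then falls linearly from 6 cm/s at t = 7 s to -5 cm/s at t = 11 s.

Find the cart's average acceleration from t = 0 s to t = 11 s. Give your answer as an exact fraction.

Average acceleration = Δv/Δt = (-5 − -10)/(11 − 0) = 5/11 cm/s².

5/11 cm/s²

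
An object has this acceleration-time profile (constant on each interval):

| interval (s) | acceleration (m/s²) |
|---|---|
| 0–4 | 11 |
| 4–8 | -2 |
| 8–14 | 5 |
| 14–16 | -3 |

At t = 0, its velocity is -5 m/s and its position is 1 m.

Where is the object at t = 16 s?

On each constant-a segment, Δv = aΔt and Δx = v₀Δt + ½aΔt²; chain segment to segment.
0–4 s: v starts -5 m/s; Δx = -5·4 + ½·11·4² = 68 m; v ends 39 m/s.
4–8 s: v starts 39 m/s; Δx = 39·4 + ½·-2·4² = 140 m; v ends 31 m/s.
8–14 s: v starts 31 m/s; Δx = 31·6 + ½·5·6² = 276 m; v ends 61 m/s.
14–16 s: v starts 61 m/s; Δx = 61·2 + ½·-3·2² = 116 m; v ends 55 m/s.
x(16) = 1 + Σ Δx = 601 m.

601 m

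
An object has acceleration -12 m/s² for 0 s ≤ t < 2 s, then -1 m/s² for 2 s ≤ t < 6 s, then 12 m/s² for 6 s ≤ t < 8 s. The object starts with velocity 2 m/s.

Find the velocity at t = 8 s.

Δv equals the area under the a-t graph; then v = v₀ + Δv.
0–2 s: -12 × 2 = -24 m/s
2–6 s: -1 × 4 = -4 m/s
6–8 s: 12 × 2 = 24 m/s
Δv = -4 m/s, so v(8) = 2 + (-4) = -2 m/s.

-2 m/s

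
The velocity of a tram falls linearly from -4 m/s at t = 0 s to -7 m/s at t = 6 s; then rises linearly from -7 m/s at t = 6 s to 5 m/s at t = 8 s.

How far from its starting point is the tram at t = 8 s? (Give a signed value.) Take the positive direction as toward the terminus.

Net displacement equals the area under the velocity-time graph (areas below the axis count negative).
0–6 s: ½(-4 + -7)(6) = -33 m
6–8 s: ½(-7 + 5)(2) = -2 m
Net displacement = -35 m

-35 m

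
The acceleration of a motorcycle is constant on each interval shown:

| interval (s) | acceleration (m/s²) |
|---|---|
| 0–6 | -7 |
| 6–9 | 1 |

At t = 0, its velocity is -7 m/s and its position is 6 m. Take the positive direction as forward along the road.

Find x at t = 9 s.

-304.5 m

On each constant-a segment, Δv = aΔt and Δx = v₀Δt + ½aΔt²; chain segment to segment.
0–6 s: v starts -7 m/s; Δx = -7·6 + ½·-7·6² = -168 m; v ends -49 m/s.
6–9 s: v starts -49 m/s; Δx = -49·3 + ½·1·3² = -142.5 m; v ends -46 m/s.
x(9) = 6 + Σ Δx = -304.5 m.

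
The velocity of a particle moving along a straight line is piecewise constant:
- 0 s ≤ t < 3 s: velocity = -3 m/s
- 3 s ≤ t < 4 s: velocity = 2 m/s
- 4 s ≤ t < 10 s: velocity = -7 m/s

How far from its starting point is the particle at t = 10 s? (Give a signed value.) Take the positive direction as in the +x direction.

-49 m

Displacement is the signed area under the v-t curve.
0–3 s: -3 × 3 = -9 m
3–4 s: 2 × 1 = 2 m
4–10 s: -7 × 6 = -42 m
Net displacement = -49 m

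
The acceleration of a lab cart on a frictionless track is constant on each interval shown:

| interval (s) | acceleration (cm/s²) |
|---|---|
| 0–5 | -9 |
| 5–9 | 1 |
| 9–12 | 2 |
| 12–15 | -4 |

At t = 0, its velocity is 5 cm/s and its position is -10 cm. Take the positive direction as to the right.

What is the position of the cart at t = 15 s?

On each constant-a segment, Δv = aΔt and Δx = v₀Δt + ½aΔt²; chain segment to segment.
0–5 s: v starts 5 cm/s; Δx = 5·5 + ½·-9·5² = -87.5 cm; v ends -40 cm/s.
5–9 s: v starts -40 cm/s; Δx = -40·4 + ½·1·4² = -152 cm; v ends -36 cm/s.
9–12 s: v starts -36 cm/s; Δx = -36·3 + ½·2·3² = -99 cm; v ends -30 cm/s.
12–15 s: v starts -30 cm/s; Δx = -30·3 + ½·-4·3² = -108 cm; v ends -42 cm/s.
x(15) = -10 + Σ Δx = -456.5 cm.

-456.5 cm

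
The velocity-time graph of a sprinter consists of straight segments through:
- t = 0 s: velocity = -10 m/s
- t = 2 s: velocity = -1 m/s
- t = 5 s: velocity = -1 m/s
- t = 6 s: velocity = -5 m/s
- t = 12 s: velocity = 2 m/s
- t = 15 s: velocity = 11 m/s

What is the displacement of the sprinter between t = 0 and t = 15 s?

Net displacement equals the area under the velocity-time graph (areas below the axis count negative).
0–2 s: ½(-10 + -1)(2) = -11 m
2–5 s: -1 × 3 = -3 m
5–6 s: ½(-1 + -5)(1) = -3 m
6–12 s: ½(-5 + 2)(6) = -9 m
12–15 s: ½(2 + 11)(3) = 19.5 m
Net displacement = -6.5 m

-6.5 m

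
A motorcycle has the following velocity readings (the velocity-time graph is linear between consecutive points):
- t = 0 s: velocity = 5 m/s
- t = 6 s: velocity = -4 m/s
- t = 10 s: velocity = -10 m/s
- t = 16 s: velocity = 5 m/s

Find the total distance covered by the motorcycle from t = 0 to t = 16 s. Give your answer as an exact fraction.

200/3 m

Distance (not displacement) is the total path length: add the absolute areas under v-t.
0–6 s: v = 0 at t = 10/3 s; triangle areas 25/3 + 16/3 = 41/3 m
6–10 s: |½(-4 + -10)(4)| = 28 m
10–16 s: v = 0 at t = 14 s; triangle areas 20 + 5 = 25 m
Total distance = 200/3 m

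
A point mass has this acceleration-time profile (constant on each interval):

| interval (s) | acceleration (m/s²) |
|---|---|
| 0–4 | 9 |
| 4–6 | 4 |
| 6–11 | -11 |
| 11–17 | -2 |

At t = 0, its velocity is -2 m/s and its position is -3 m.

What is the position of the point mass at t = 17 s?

On each constant-a segment, Δv = aΔt and Δx = v₀Δt + ½aΔt²; chain segment to segment.
0–4 s: v starts -2 m/s; Δx = -2·4 + ½·9·4² = 64 m; v ends 34 m/s.
4–6 s: v starts 34 m/s; Δx = 34·2 + ½·4·2² = 76 m; v ends 42 m/s.
6–11 s: v starts 42 m/s; Δx = 42·5 + ½·-11·5² = 72.5 m; v ends -13 m/s.
11–17 s: v starts -13 m/s; Δx = -13·6 + ½·-2·6² = -114 m; v ends -25 m/s.
x(17) = -3 + Σ Δx = 95.5 m.

95.5 m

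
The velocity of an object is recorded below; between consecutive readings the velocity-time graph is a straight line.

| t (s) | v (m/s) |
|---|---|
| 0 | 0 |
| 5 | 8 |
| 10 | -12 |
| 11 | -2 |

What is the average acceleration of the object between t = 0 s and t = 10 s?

Average acceleration = Δv/Δt = (-12 − 0)/(10 − 0) = -1.2 m/s².

-1.2 m/s²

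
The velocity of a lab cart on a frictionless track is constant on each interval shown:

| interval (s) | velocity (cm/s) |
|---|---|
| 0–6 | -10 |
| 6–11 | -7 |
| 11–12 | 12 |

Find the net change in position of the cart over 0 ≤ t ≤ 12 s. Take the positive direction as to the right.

-83 cm

Displacement is the signed area under the v-t curve.
0–6 s: -10 × 6 = -60 cm
6–11 s: -7 × 5 = -35 cm
11–12 s: 12 × 1 = 12 cm
Net displacement = -83 cm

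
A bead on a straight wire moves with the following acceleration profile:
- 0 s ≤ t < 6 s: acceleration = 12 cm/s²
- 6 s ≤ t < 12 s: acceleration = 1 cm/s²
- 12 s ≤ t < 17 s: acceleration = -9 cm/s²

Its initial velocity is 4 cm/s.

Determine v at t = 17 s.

37 cm/s

Δv equals the area under the a-t graph; then v = v₀ + Δv.
0–6 s: 12 × 6 = 72 cm/s
6–12 s: 1 × 6 = 6 cm/s
12–17 s: -9 × 5 = -45 cm/s
Δv = 33 cm/s, so v(17) = 4 + (33) = 37 cm/s.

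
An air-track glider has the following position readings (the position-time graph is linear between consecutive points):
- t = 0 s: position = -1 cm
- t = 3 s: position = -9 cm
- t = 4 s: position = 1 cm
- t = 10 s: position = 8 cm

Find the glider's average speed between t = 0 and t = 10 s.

2.5 cm/s

Average speed = (total path length)/(elapsed time); on a piecewise-linear x-t graph the path length is Σ|Δx|.
0–3 s: |Δx| = |-9 − -1| = 8 cm
3–4 s: |Δx| = |1 − -9| = 10 cm
4–10 s: |Δx| = |8 − 1| = 7 cm
Total path = 25 cm; average speed = 25/10 = 2.5 cm/s.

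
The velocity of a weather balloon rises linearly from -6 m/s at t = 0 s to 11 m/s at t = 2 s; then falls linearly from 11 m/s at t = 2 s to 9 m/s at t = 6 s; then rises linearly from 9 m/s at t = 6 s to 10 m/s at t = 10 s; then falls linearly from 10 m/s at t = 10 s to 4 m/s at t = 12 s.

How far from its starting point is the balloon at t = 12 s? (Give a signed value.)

Net displacement equals the area under the velocity-time graph (areas below the axis count negative).
0–2 s: ½(-6 + 11)(2) = 5 m
2–6 s: ½(11 + 9)(4) = 40 m
6–10 s: ½(9 + 10)(4) = 38 m
10–12 s: ½(10 + 4)(2) = 14 m
Net displacement = 97 m

97 m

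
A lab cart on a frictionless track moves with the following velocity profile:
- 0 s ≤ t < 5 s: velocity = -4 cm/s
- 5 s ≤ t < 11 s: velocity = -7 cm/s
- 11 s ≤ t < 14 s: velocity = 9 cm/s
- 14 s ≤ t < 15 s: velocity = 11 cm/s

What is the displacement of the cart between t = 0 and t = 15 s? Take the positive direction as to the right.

-24 cm

Net displacement equals the area under the velocity-time graph (areas below the axis count negative).
0–5 s: -4 × 5 = -20 cm
5–11 s: -7 × 6 = -42 cm
11–14 s: 9 × 3 = 27 cm
14–15 s: 11 × 1 = 11 cm
Net displacement = -24 cm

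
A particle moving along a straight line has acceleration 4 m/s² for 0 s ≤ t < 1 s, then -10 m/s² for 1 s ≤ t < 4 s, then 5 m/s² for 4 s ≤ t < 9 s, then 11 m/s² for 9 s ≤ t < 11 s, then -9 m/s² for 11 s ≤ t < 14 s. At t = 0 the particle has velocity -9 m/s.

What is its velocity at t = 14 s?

Δv equals the area under the a-t graph; then v = v₀ + Δv.
0–1 s: 4 × 1 = 4 m/s
1–4 s: -10 × 3 = -30 m/s
4–9 s: 5 × 5 = 25 m/s
9–11 s: 11 × 2 = 22 m/s
11–14 s: -9 × 3 = -27 m/s
Δv = -6 m/s, so v(14) = -9 + (-6) = -15 m/s.

-15 m/s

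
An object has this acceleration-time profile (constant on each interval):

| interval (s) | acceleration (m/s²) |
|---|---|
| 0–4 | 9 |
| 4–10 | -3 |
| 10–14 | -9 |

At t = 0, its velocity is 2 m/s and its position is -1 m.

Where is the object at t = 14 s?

On each constant-a segment, Δv = aΔt and Δx = v₀Δt + ½aΔt²; chain segment to segment.
0–4 s: v starts 2 m/s; Δx = 2·4 + ½·9·4² = 80 m; v ends 38 m/s.
4–10 s: v starts 38 m/s; Δx = 38·6 + ½·-3·6² = 174 m; v ends 20 m/s.
10–14 s: v starts 20 m/s; Δx = 20·4 + ½·-9·4² = 8 m; v ends -16 m/s.
x(14) = -1 + Σ Δx = 261 m.

261 m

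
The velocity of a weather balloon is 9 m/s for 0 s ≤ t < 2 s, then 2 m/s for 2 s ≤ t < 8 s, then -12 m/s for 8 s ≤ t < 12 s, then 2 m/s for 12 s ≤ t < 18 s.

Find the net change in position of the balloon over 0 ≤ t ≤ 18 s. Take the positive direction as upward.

-6 m

Displacement is the signed area under the v-t curve.
0–2 s: 9 × 2 = 18 m
2–8 s: 2 × 6 = 12 m
8–12 s: -12 × 4 = -48 m
12–18 s: 2 × 6 = 12 m
Net displacement = -6 m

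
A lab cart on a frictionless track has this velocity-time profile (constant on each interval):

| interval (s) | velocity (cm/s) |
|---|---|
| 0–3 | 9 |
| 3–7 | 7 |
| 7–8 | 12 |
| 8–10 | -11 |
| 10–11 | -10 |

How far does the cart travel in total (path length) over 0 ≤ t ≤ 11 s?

99 cm

Distance (not displacement) is the total path length: add the absolute areas under v-t.
0–3 s: |9| × 3 = 27 cm
3–7 s: |7| × 4 = 28 cm
7–8 s: |12| × 1 = 12 cm
8–10 s: |-11| × 2 = 22 cm
10–11 s: |-10| × 1 = 10 cm
Total distance = 99 cm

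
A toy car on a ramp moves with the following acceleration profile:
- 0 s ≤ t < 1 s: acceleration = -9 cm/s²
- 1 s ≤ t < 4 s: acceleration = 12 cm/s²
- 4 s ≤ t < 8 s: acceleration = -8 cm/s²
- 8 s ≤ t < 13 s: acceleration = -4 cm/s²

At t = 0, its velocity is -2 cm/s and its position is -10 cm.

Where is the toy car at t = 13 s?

-44.5 cm

On each constant-a segment, Δv = aΔt and Δx = v₀Δt + ½aΔt²; chain segment to segment.
0–1 s: v starts -2 cm/s; Δx = -2·1 + ½·-9·1² = -6.5 cm; v ends -11 cm/s.
1–4 s: v starts -11 cm/s; Δx = -11·3 + ½·12·3² = 21 cm; v ends 25 cm/s.
4–8 s: v starts 25 cm/s; Δx = 25·4 + ½·-8·4² = 36 cm; v ends -7 cm/s.
8–13 s: v starts -7 cm/s; Δx = -7·5 + ½·-4·5² = -85 cm; v ends -27 cm/s.
x(13) = -10 + Σ Δx = -44.5 cm.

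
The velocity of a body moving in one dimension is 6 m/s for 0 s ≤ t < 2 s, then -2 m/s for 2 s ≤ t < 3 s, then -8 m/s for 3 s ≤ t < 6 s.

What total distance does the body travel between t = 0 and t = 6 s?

Total distance travelled is ∫|v| dt — sum the magnitudes of each area piece.
0–2 s: |6| × 2 = 12 m
2–3 s: |-2| × 1 = 2 m
3–6 s: |-8| × 3 = 24 m
Total distance = 38 m

38 m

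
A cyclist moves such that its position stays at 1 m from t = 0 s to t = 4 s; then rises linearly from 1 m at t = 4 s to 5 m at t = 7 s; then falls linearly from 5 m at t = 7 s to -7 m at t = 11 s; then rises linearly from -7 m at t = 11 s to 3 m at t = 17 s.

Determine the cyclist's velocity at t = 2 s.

0 m/s

Velocity is the slope of the x-t graph on 0–4 s: (1 − 1)/(4 − 0) = 0 m/s.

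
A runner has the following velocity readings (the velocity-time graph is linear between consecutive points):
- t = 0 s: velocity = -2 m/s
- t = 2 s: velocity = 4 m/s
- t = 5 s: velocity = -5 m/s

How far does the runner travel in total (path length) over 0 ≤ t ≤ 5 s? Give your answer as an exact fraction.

Distance (not displacement) is the total path length: add the absolute areas under v-t.
0–2 s: v = 0 at t = 2/3 s; triangle areas 2/3 + 8/3 = 10/3 m
2–5 s: v = 0 at t = 10/3 s; triangle areas 8/3 + 25/6 = 41/6 m
Total distance = 61/6 m

61/6 m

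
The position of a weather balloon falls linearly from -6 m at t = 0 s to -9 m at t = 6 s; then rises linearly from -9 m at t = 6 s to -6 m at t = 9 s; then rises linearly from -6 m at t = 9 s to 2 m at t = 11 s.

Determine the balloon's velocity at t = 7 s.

1 m/s

Velocity is the slope of the x-t graph on 6–9 s: (-6 − -9)/(9 − 6) = 1 m/s.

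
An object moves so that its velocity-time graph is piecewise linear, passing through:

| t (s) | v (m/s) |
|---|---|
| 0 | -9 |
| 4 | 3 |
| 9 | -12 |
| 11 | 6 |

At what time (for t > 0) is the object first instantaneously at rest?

v changes sign on 0–4 s (from -9 to 3); the graph is linear there, so v = 0 at t = 0 + (9)·(4 − 0)/(3 − -9) = 3 s.

t = 3 s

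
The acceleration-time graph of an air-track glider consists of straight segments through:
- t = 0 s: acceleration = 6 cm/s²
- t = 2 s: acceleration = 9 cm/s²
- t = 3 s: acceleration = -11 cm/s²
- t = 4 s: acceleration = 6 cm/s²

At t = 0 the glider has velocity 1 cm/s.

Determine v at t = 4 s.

Δv equals the area under the a-t graph; then v = v₀ + Δv.
0–2 s: ½(6 + 9)(2) = 15 cm/s
2–3 s: ½(9 + -11)(1) = -1 cm/s
3–4 s: ½(-11 + 6)(1) = -2.5 cm/s
Δv = 11.5 cm/s, so v(4) = 1 + (11.5) = 12.5 cm/s.

12.5 cm/s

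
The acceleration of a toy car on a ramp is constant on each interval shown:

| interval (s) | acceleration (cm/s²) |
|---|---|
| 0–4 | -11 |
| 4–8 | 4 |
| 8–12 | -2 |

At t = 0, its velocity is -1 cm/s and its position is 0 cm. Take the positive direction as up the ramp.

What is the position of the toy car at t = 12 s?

On each constant-a segment, Δv = aΔt and Δx = v₀Δt + ½aΔt²; chain segment to segment.
0–4 s: v starts -1 cm/s; Δx = -1·4 + ½·-11·4² = -92 cm; v ends -45 cm/s.
4–8 s: v starts -45 cm/s; Δx = -45·4 + ½·4·4² = -148 cm; v ends -29 cm/s.
8–12 s: v starts -29 cm/s; Δx = -29·4 + ½·-2·4² = -132 cm; v ends -37 cm/s.
x(12) = 0 + Σ Δx = -372 cm.

-372 cm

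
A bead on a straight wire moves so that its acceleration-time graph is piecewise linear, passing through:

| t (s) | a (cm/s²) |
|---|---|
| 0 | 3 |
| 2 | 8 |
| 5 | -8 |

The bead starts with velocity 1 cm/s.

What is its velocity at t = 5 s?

12 cm/s

Δv equals the area under the a-t graph; then v = v₀ + Δv.
0–2 s: ½(3 + 8)(2) = 11 cm/s
2–5 s: ½(8 + -8)(3) = 0 cm/s
Δv = 11 cm/s, so v(5) = 1 + (11) = 12 cm/s.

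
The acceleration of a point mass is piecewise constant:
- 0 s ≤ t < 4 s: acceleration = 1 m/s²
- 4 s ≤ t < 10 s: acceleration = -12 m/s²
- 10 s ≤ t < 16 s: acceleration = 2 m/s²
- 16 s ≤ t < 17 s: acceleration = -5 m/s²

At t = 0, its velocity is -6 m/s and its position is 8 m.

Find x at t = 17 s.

On each constant-a segment, Δv = aΔt and Δx = v₀Δt + ½aΔt²; chain segment to segment.
0–4 s: v starts -6 m/s; Δx = -6·4 + ½·1·4² = -16 m; v ends -2 m/s.
4–10 s: v starts -2 m/s; Δx = -2·6 + ½·-12·6² = -228 m; v ends -74 m/s.
10–16 s: v starts -74 m/s; Δx = -74·6 + ½·2·6² = -408 m; v ends -62 m/s.
16–17 s: v starts -62 m/s; Δx = -62·1 + ½·-5·1² = -64.5 m; v ends -67 m/s.
x(17) = 8 + Σ Δx = -708.5 m.

-708.5 m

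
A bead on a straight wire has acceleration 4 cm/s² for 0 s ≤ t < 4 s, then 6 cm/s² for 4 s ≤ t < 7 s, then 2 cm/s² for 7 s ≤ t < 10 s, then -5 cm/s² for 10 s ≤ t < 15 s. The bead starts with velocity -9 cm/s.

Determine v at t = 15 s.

Δv equals the area under the a-t graph; then v = v₀ + Δv.
0–4 s: 4 × 4 = 16 cm/s
4–7 s: 6 × 3 = 18 cm/s
7–10 s: 2 × 3 = 6 cm/s
10–15 s: -5 × 5 = -25 cm/s
Δv = 15 cm/s, so v(15) = -9 + (15) = 6 cm/s.

6 cm/s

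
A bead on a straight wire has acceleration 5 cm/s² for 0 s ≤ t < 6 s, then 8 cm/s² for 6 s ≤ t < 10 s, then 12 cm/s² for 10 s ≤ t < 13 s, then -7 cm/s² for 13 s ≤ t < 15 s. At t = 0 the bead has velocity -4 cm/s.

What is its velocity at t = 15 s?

80 cm/s

Δv equals the area under the a-t graph; then v = v₀ + Δv.
0–6 s: 5 × 6 = 30 cm/s
6–10 s: 8 × 4 = 32 cm/s
10–13 s: 12 × 3 = 36 cm/s
13–15 s: -7 × 2 = -14 cm/s
Δv = 84 cm/s, so v(15) = -4 + (84) = 80 cm/s.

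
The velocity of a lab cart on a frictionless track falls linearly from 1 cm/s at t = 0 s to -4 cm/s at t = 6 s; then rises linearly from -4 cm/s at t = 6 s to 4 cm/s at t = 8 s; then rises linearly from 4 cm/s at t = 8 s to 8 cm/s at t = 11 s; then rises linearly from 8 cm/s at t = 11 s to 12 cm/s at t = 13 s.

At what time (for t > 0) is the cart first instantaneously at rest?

v changes sign on 0–6 s (from 1 to -4); the graph is linear there, so v = 0 at t = 0 + (-1)·(6 − 0)/(-4 − 1) = 1.2 s.

t = 1.2 s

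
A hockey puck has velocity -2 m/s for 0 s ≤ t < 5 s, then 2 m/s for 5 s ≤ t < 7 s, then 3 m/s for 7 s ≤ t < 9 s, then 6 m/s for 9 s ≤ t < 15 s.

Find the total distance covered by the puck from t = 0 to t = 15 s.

Distance (not displacement) is the total path length: add the absolute areas under v-t.
0–5 s: |-2| × 5 = 10 m
5–7 s: |2| × 2 = 4 m
7–9 s: |3| × 2 = 6 m
9–15 s: |6| × 6 = 36 m
Total distance = 56 m

56 m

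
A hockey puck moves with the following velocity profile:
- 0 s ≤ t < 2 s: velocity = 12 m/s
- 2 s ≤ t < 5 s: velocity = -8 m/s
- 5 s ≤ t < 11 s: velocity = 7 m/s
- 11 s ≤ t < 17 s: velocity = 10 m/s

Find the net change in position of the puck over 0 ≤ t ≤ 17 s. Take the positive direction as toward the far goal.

Displacement is the signed area under the v-t curve.
0–2 s: 12 × 2 = 24 m
2–5 s: -8 × 3 = -24 m
5–11 s: 7 × 6 = 42 m
11–17 s: 10 × 6 = 60 m
Net displacement = 102 m

102 m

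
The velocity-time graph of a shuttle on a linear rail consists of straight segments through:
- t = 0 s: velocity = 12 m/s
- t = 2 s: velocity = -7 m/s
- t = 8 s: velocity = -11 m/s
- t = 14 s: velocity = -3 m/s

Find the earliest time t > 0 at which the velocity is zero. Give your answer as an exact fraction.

v changes sign on 0–2 s (from 12 to -7); the graph is linear there, so v = 0 at t = 0 + (-12)·(2 − 0)/(-7 − 12) = 24/19 s.

t = 24/19 s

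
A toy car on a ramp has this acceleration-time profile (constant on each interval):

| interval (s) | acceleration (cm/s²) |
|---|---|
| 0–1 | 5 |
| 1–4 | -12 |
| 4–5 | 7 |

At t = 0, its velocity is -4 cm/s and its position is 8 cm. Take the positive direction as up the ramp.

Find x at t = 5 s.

-76 cm

On each constant-a segment, Δv = aΔt and Δx = v₀Δt + ½aΔt²; chain segment to segment.
0–1 s: v starts -4 cm/s; Δx = -4·1 + ½·5·1² = -1.5 cm; v ends 1 cm/s.
1–4 s: v starts 1 cm/s; Δx = 1·3 + ½·-12·3² = -51 cm; v ends -35 cm/s.
4–5 s: v starts -35 cm/s; Δx = -35·1 + ½·7·1² = -31.5 cm; v ends -28 cm/s.
x(5) = 8 + Σ Δx = -76 cm.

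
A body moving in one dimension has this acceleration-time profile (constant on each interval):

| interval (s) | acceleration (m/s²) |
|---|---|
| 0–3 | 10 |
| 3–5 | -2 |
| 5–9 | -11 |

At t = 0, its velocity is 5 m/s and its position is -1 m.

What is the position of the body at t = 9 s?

On each constant-a segment, Δv = aΔt and Δx = v₀Δt + ½aΔt²; chain segment to segment.
0–3 s: v starts 5 m/s; Δx = 5·3 + ½·10·3² = 60 m; v ends 35 m/s.
3–5 s: v starts 35 m/s; Δx = 35·2 + ½·-2·2² = 66 m; v ends 31 m/s.
5–9 s: v starts 31 m/s; Δx = 31·4 + ½·-11·4² = 36 m; v ends -13 m/s.
x(9) = -1 + Σ Δx = 161 m.

161 m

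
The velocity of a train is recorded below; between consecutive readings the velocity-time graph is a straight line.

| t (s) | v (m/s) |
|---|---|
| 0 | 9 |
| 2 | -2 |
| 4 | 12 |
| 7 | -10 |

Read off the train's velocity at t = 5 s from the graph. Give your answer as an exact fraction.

On 4–7 s the graph is linear from 12 to -10 m/s: v(5) = 12 + (-10 − 12)·(5 − 4)/(7 − 4) = 14/3 m/s.

14/3 m/s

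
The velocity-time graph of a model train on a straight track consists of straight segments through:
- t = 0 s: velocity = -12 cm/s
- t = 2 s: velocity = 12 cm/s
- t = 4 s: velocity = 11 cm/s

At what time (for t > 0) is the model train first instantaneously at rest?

v changes sign on 0–2 s (from -12 to 12); the graph is linear there, so v = 0 at t = 0 + (12)·(2 − 0)/(12 − -12) = 1 s.

t = 1 s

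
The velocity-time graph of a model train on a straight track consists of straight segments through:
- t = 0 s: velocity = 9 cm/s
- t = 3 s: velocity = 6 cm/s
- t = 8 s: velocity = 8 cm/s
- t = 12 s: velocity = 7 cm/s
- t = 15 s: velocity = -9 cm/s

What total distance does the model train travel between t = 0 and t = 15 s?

99.6875 cm

Total distance travelled is ∫|v| dt — sum the magnitudes of each area piece.
0–3 s: |½(9 + 6)(3)| = 22.5 cm
3–8 s: |½(6 + 8)(5)| = 35 cm
8–12 s: |½(8 + 7)(4)| = 30 cm
12–15 s: v = 0 at t = 13.3125 s; triangle areas 4.59375 + 7.59375 = 12.1875 cm
Total distance = 99.6875 cm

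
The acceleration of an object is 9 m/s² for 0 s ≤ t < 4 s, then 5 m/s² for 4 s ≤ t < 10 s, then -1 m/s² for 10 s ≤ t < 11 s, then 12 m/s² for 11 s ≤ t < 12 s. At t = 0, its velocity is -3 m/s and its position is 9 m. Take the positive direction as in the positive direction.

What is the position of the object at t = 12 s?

487.5 m

On each constant-a segment, Δv = aΔt and Δx = v₀Δt + ½aΔt²; chain segment to segment.
0–4 s: v starts -3 m/s; Δx = -3·4 + ½·9·4² = 60 m; v ends 33 m/s.
4–10 s: v starts 33 m/s; Δx = 33·6 + ½·5·6² = 288 m; v ends 63 m/s.
10–11 s: v starts 63 m/s; Δx = 63·1 + ½·-1·1² = 62.5 m; v ends 62 m/s.
11–12 s: v starts 62 m/s; Δx = 62·1 + ½·12·1² = 68 m; v ends 74 m/s.
x(12) = 9 + Σ Δx = 487.5 m.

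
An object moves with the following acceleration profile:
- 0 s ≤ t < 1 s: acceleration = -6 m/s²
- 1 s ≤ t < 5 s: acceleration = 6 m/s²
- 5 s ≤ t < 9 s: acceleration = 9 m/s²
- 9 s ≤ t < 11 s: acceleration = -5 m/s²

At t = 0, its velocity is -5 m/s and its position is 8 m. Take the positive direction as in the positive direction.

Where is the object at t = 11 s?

216 m

On each constant-a segment, Δv = aΔt and Δx = v₀Δt + ½aΔt²; chain segment to segment.
0–1 s: v starts -5 m/s; Δx = -5·1 + ½·-6·1² = -8 m; v ends -11 m/s.
1–5 s: v starts -11 m/s; Δx = -11·4 + ½·6·4² = 4 m; v ends 13 m/s.
5–9 s: v starts 13 m/s; Δx = 13·4 + ½·9·4² = 124 m; v ends 49 m/s.
9–11 s: v starts 49 m/s; Δx = 49·2 + ½·-5·2² = 88 m; v ends 39 m/s.
x(11) = 8 + Σ Δx = 216 m.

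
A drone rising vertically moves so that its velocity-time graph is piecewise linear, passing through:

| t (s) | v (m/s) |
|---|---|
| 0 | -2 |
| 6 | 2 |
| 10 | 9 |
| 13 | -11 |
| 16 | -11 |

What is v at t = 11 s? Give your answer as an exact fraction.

7/3 m/s

On 10–13 s the graph is linear from 9 to -11 m/s: v(11) = 9 + (-11 − 9)·(11 − 10)/(13 − 10) = 7/3 m/s.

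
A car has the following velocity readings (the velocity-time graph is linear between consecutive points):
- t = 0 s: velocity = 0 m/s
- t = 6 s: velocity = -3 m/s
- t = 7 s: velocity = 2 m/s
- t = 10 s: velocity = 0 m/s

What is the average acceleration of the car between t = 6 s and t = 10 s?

Average acceleration = Δv/Δt = (0 − -3)/(10 − 6) = 0.75 m/s².

0.75 m/s²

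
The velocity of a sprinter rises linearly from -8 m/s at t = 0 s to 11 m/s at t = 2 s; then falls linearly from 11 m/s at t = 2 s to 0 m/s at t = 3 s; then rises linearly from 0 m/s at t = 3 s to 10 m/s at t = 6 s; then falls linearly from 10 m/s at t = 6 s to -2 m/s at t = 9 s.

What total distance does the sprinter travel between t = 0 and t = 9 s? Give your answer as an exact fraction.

Total distance travelled is ∫|v| dt — sum the magnitudes of each area piece.
0–2 s: v = 0 at t = 16/19 s; triangle areas 64/19 + 121/19 = 185/19 m
2–3 s: |½(11 + 0)(1)| = 5.5 m
3–6 s: |½(0 + 10)(3)| = 15 m
6–9 s: v = 0 at t = 8.5 s; triangle areas 12.5 + 0.5 = 13 m
Total distance = 1643/38 m

1643/38 m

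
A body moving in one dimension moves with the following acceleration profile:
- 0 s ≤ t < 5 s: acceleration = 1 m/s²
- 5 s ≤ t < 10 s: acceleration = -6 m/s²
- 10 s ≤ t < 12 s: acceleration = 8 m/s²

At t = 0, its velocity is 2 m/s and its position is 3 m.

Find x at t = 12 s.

On each constant-a segment, Δv = aΔt and Δx = v₀Δt + ½aΔt²; chain segment to segment.
0–5 s: v starts 2 m/s; Δx = 2·5 + ½·1·5² = 22.5 m; v ends 7 m/s.
5–10 s: v starts 7 m/s; Δx = 7·5 + ½·-6·5² = -40 m; v ends -23 m/s.
10–12 s: v starts -23 m/s; Δx = -23·2 + ½·8·2² = -30 m; v ends -7 m/s.
x(12) = 3 + Σ Δx = -44.5 m.

-44.5 m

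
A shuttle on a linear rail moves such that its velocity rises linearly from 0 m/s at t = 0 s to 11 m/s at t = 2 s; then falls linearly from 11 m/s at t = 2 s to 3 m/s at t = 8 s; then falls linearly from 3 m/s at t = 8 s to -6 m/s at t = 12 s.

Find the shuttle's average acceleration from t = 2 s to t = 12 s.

-1.7 m/s²

Average acceleration = Δv/Δt = (-6 − 11)/(12 − 2) = -1.7 m/s².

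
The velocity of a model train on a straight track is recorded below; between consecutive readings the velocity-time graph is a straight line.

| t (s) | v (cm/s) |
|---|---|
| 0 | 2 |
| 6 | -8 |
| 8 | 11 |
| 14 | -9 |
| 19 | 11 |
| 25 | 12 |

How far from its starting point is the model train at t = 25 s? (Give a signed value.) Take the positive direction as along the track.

Net displacement equals the area under the velocity-time graph (areas below the axis count negative).
0–6 s: ½(2 + -8)(6) = -18 cm
6–8 s: ½(-8 + 11)(2) = 3 cm
8–14 s: ½(11 + -9)(6) = 6 cm
14–19 s: ½(-9 + 11)(5) = 5 cm
19–25 s: ½(11 + 12)(6) = 69 cm
Net displacement = 65 cm

65 cm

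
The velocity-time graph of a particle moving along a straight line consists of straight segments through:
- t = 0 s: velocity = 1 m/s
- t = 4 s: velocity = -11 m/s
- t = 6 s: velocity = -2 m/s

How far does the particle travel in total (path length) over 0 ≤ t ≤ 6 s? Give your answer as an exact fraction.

Total distance travelled is ∫|v| dt — sum the magnitudes of each area piece.
0–4 s: v = 0 at t = 1/3 s; triangle areas 1/6 + 121/6 = 61/3 m
4–6 s: |½(-11 + -2)(2)| = 13 m
Total distance = 100/3 m

100/3 m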